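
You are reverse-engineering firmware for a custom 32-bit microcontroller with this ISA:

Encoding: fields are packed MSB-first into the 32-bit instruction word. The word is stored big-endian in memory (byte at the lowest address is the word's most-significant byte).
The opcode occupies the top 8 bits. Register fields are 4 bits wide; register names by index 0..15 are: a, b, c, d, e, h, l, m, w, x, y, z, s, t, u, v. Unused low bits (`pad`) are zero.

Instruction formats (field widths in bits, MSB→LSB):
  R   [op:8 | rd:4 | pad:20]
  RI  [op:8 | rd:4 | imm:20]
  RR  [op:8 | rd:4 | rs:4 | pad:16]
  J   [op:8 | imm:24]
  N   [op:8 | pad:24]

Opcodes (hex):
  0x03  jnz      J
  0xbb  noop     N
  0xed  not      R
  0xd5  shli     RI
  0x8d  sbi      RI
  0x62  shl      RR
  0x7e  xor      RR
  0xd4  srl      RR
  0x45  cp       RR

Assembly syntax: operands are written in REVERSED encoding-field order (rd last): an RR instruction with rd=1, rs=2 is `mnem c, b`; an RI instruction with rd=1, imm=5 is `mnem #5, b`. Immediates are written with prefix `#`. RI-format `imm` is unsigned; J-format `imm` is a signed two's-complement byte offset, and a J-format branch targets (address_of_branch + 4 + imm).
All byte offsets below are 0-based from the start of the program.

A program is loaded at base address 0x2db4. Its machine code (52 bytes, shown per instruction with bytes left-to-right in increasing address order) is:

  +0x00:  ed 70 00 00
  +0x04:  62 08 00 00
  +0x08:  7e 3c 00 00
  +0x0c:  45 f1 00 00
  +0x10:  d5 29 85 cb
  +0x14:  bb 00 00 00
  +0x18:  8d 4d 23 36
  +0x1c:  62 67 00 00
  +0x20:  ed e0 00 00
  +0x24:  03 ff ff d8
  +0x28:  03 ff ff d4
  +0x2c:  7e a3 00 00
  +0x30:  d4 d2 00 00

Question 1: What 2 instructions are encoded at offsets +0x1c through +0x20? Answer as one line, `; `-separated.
+0x1c: 62 67 00 00 ⇒ word 0x62670000 (big)
  op=0x62670000>>24=0x62 ⇒ shl (RR)
  rd@[23:20]=0x6 ⇒ l
  rs@[19:16]=0x7 ⇒ m
+0x20: ed e0 00 00 ⇒ word 0xede00000 (big)
  op=0xede00000>>24=0xed ⇒ not (R)
  rd@[23:20]=0xe ⇒ u

shl m, l; not u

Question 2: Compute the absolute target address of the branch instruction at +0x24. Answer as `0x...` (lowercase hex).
+0x24: 03 ff ff d8 ⇒ word 0x03ffffd8 (big)
  top 8b → 0x3 → jnz [J]
  [23:0] imm=16777176 (s24→-40) = #-40
  target = base 0x2db4 + off 0x24 + 4 + imm -40 = 0x2db4

0x2db4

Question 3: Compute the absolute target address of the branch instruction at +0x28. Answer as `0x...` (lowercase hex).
0x2db4

[28] 03 ff ff d4 → 0x03ffffd4
  opcode bits[31:24]=0x3: jnz/J
  [23:0] imm=16777172 (s24→-44) = #-44
  target = base 0x2db4 + off 0x28 + 4 + imm -44 = 0x2db4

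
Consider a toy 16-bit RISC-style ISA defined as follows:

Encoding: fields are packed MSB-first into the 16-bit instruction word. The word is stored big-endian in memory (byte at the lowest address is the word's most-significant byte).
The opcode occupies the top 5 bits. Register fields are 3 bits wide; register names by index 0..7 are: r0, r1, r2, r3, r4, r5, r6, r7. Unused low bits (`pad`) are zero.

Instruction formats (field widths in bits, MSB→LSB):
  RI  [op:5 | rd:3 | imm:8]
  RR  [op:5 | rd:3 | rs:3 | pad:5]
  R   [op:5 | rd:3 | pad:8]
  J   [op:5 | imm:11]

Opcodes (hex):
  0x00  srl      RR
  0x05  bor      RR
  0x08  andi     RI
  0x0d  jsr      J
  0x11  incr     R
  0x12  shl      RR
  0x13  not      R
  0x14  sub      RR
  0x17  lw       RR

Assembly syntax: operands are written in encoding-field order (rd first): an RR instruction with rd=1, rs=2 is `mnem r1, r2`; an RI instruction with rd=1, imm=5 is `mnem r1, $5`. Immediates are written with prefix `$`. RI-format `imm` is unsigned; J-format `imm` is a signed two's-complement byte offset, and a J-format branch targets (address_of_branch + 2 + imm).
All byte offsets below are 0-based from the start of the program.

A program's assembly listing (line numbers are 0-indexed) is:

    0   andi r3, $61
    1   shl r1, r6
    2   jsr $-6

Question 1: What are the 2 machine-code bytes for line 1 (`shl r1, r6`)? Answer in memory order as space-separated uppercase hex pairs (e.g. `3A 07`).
line 1 (shl): pack op=0x12:5|rd=1:3|rs=6:3|pad=0:5 = 0x91c0; big→ 91 c0

91 C0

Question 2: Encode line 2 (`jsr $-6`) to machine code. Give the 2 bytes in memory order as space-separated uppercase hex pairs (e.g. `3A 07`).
line 2 (jsr): pack op=0xd:5|imm=-6:11 = 0x6ffa; big→ 6f fa

6F FA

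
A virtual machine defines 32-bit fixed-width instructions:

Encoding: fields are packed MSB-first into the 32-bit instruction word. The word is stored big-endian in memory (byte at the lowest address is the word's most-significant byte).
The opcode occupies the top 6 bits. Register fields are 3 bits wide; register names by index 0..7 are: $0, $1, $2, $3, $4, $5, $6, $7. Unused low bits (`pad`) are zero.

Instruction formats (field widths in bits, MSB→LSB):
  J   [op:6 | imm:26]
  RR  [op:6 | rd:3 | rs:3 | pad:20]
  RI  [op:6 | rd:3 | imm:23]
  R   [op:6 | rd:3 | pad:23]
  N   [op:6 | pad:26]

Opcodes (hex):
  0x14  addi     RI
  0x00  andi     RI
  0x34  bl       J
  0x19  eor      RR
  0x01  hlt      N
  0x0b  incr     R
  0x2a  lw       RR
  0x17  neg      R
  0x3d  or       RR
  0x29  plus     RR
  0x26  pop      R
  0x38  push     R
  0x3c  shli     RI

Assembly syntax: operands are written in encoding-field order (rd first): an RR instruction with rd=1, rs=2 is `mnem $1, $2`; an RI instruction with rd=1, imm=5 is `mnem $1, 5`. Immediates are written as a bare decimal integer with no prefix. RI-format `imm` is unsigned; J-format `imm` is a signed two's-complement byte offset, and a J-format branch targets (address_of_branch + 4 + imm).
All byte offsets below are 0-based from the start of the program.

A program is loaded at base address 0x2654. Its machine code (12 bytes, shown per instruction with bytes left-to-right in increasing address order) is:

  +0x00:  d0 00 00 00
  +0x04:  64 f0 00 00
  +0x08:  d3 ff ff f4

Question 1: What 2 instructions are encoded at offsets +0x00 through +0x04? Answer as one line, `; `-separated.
+0x00: d0 00 00 00 ⇒ word 0xd0000000 (big)
  op=0xd0000000>>26=0x34 ⇒ bl (J)
  imm@[25:0]=0x0 ⇒ 0
+0x04: 64 f0 00 00 ⇒ word 0x64f00000 (big)
  op=0x64f00000>>26=0x19 ⇒ eor (RR)
  rd@[25:23]=0x1 ⇒ $1
  rs@[22:20]=0x7 ⇒ $7

bl 0; eor $1, $7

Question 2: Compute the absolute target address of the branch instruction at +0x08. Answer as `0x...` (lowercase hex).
[08] d3 ff ff f4 → 0xd3fffff4
  opcode bits[31:26]=0x34: bl/J
  imm: (w>>0)&0x3ffffff=0x3fffff4 (s26→-12) → -12
  target = base 0x2654 + off 0x08 + 4 + imm -12 = 0x2654

0x2654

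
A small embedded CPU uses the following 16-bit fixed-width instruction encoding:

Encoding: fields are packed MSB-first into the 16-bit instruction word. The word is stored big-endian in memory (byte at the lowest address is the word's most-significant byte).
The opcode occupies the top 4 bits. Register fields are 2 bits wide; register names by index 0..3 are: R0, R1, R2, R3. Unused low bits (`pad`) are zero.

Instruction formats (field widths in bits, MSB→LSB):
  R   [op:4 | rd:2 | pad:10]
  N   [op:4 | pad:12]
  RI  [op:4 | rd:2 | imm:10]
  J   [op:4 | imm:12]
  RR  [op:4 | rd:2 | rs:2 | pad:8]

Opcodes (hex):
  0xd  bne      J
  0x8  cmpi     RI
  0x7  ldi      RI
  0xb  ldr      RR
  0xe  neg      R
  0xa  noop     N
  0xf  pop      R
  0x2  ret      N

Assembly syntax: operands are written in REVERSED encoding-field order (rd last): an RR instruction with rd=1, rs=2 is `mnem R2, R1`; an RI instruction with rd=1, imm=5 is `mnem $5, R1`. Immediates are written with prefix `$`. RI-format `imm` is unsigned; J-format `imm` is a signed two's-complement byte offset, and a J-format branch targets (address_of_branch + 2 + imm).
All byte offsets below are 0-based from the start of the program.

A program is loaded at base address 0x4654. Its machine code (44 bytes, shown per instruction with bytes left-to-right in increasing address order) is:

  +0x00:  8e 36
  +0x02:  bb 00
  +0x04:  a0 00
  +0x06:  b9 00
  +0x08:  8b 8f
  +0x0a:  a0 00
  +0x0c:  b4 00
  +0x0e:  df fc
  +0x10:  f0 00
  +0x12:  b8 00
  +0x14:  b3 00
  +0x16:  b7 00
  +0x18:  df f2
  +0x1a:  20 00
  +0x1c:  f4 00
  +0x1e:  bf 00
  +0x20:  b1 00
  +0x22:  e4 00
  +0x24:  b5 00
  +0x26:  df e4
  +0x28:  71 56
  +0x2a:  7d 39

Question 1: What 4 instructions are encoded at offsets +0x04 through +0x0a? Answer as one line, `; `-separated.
noop; ldr R1, R2; cmpi $911, R2; noop

+0x04: a0 00 ⇒ word 0xa000 (big)
  op=0xa000>>12=0xa ⇒ noop (N)
+0x06: b9 00 ⇒ word 0xb900 (big)
  op=0xb900>>12=0xb ⇒ ldr (RR)
  rd@[11:10]=0x2 ⇒ R2
  rs@[9:8]=0x1 ⇒ R1
+0x08: 8b 8f ⇒ word 0x8b8f (big)
  op=0x8b8f>>12=0x8 ⇒ cmpi (RI)
  rd@[11:10]=0x2 ⇒ R2
  imm@[9:0]=0x38f ⇒ $911
+0x0a: a0 00 ⇒ word 0xa000 (big)
  op=0xa000>>12=0xa ⇒ noop (N)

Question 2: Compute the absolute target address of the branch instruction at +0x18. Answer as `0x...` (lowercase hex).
[18] df f2 → 0xdff2
  op=0xdff2>>12=0xd ⇒ bne (J)
  imm: (w>>0)&0xfff=0xff2 (s12→-14) → $-14
  target = base 0x4654 + off 0x18 + 2 + imm -14 = 0x4660

0x4660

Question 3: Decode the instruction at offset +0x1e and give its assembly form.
ldr R3, R3

[1e] bf 00 → 0xbf00
  op=0xbf00>>12=0xb ⇒ ldr (RR)
  [11:10] rd=3 = R3
  [9:8] rs=3 = R3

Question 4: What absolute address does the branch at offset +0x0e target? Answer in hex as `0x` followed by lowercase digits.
@+0e  big-endian(df fc) = 0xdffc
  op=0xdffc>>12=0xd ⇒ bne (J)
  [11:0] imm=4092 (s12→-4) = $-4
  target = base 0x4654 + off 0x0e + 2 + imm -4 = 0x4660

0x4660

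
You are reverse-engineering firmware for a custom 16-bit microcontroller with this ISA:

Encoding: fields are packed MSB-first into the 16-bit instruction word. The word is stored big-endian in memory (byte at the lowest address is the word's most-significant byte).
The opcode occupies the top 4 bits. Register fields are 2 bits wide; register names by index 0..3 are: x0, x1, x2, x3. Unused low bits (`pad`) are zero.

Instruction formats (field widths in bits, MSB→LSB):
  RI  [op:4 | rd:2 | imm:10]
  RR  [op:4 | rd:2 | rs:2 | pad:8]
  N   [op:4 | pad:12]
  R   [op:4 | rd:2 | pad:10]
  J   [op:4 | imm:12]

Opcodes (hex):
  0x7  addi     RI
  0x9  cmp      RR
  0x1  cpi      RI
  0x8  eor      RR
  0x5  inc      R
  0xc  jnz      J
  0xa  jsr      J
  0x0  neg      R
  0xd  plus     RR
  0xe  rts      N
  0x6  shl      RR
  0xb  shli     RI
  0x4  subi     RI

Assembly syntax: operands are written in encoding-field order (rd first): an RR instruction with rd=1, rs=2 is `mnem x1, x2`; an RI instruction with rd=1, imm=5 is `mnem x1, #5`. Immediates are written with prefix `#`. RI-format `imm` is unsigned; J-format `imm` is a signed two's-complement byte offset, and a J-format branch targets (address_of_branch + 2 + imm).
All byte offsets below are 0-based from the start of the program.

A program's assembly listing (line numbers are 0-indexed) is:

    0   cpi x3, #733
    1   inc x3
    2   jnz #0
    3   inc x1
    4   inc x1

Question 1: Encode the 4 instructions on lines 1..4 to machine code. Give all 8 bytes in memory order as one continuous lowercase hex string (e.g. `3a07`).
5c00c00054005400

1. inc fields op=0x5:4|rd=3:2|pad=0:10 → word 5c00h → 5c 00
2. jnz fields op=0xc:4|imm=0:12 → word c000h → c0 00
3. inc fields op=0x5:4|rd=1:2|pad=0:10 → word 5400h → 54 00
4. inc fields op=0x5:4|rd=1:2|pad=0:10 → word 5400h → 54 00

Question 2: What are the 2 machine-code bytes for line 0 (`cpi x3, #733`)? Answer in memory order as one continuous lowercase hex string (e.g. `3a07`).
1edd

line 0 (cpi): pack op=0x1:4|rd=3:2|imm=733:10 = 0x1edd; big→ 1e dd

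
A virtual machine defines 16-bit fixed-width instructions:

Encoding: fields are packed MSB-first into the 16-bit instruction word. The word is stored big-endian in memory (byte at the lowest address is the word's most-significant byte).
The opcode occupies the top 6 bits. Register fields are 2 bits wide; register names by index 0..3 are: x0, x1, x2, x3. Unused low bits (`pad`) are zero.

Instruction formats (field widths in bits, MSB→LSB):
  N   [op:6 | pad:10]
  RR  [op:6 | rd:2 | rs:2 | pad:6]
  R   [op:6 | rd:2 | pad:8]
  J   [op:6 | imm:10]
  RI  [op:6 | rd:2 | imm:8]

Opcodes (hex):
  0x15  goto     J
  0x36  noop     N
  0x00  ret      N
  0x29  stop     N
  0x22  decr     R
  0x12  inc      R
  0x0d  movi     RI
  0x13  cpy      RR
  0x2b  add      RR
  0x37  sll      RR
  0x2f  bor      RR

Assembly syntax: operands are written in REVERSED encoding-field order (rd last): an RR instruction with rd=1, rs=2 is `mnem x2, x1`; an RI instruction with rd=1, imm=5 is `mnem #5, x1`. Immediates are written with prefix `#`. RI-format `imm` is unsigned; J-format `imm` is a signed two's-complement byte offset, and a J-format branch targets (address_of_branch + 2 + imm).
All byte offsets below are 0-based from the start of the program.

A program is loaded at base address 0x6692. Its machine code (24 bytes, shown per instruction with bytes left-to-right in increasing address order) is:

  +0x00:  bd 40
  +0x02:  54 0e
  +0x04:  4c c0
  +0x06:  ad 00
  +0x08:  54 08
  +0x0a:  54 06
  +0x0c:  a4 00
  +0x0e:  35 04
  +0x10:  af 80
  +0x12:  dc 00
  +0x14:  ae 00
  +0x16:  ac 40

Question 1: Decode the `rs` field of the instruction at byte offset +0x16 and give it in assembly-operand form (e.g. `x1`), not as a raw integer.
x1

+0x16: ac 40 ⇒ word 0xac40 (big)
  top 6b → 0x2b → add [RR]
  rd@[9:8]=0x0 ⇒ x0
  rs@[7:6]=0x1 ⇒ x1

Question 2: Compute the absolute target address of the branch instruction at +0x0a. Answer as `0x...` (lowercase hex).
off 0x0a: read 54 06 as big → 0x5406
  op=0x5406>>10=0x15 ⇒ goto (J)
  imm@[9:0]=0x6 ⇒ #6
  target = base 0x6692 + off 0x0a + 2 + imm 6 = 0x66a4

0x66a4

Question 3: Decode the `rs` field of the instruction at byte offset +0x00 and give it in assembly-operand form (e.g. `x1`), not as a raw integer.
x1

[00] bd 40 → 0xbd40
  op=0xbd40>>10=0x2f ⇒ bor (RR)
  rd: (w>>8)&0x3=0x1 → x1
  rs: (w>>6)&0x3=0x1 → x1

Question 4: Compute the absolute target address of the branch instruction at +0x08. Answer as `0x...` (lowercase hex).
off 0x08: read 54 08 as big → 0x5408
  opcode bits[15:10]=0x15: goto/J
  [9:0] imm=8 = #8
  target = base 0x6692 + off 0x08 + 2 + imm 8 = 0x66a4

0x66a4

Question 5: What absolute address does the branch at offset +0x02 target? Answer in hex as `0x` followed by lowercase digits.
[02] 54 0e → 0x540e
  op=0x540e>>10=0x15 ⇒ goto (J)
  imm@[9:0]=0xe ⇒ #14
  target = base 0x6692 + off 0x02 + 2 + imm 14 = 0x66a4

0x66a4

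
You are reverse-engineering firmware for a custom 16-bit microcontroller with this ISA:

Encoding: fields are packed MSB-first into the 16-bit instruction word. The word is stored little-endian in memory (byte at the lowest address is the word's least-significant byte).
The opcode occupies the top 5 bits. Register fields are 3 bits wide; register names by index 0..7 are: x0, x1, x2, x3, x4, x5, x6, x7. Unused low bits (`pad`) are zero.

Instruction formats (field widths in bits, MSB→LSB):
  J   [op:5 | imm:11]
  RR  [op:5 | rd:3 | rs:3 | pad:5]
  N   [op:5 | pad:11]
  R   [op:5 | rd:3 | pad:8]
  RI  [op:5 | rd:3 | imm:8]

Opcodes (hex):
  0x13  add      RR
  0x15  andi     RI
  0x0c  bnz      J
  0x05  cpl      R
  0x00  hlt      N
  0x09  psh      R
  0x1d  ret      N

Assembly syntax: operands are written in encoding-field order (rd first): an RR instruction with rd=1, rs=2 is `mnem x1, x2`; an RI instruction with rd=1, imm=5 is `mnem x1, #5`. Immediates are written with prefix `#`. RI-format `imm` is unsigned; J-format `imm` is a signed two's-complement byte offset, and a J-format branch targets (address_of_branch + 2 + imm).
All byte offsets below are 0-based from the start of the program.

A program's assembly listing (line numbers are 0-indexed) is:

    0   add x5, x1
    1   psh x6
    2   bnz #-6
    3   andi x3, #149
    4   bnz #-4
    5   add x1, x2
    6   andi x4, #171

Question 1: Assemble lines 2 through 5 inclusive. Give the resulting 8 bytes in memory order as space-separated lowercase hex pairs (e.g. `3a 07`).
fa 67 95 ab fc 67 40 99

L2: bnz op=0xc:5|imm=-6:11 ⇒ 0x67fa ⇒ little fa 67
L3: andi op=0x15:5|rd=3:3|imm=149:8 ⇒ 0xab95 ⇒ little 95 ab
L4: bnz op=0xc:5|imm=-4:11 ⇒ 0x67fc ⇒ little fc 67
L5: add op=0x13:5|rd=1:3|rs=2:3|pad=0:5 ⇒ 0x9940 ⇒ little 40 99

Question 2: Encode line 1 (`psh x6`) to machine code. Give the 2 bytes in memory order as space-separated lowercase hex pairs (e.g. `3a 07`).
1. psh fields op=0x9:5|rd=6:3|pad=0:8 → word 4e00h → 00 4e

00 4e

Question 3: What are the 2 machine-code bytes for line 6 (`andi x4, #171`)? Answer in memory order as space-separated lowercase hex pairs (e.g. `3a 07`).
L6: andi op=0x15:5|rd=4:3|imm=171:8 ⇒ 0xacab ⇒ little ab ac

ab ac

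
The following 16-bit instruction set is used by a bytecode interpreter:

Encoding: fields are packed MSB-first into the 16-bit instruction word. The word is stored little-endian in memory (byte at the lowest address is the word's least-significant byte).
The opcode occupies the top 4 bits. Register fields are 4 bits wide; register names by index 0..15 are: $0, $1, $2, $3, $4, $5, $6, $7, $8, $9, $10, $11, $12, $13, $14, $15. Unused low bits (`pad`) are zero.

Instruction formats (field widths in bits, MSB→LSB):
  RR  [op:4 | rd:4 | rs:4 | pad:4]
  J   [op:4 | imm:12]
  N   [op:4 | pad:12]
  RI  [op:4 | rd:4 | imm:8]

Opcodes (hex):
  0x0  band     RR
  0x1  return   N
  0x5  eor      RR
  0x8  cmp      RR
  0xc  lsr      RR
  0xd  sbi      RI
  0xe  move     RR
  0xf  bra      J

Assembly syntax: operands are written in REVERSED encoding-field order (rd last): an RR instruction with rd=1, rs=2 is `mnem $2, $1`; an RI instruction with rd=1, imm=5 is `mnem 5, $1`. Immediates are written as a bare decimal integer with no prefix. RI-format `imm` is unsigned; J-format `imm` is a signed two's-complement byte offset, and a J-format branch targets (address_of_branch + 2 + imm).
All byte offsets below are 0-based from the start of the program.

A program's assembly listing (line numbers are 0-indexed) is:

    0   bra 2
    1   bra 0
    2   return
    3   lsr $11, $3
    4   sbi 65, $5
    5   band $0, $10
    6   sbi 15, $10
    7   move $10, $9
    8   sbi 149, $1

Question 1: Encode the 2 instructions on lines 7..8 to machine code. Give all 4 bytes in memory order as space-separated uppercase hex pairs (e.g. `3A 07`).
A0 E9 95 D1

L7: move op=0xe:4|rd=9:4|rs=10:4|pad=0:4 ⇒ 0xe9a0 ⇒ little a0 e9
L8: sbi op=0xd:4|rd=1:4|imm=149:8 ⇒ 0xd195 ⇒ little 95 d1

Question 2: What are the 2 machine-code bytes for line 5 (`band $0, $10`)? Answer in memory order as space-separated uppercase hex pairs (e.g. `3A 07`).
L5: band op=0x0:4|rd=10:4|rs=0:4|pad=0:4 ⇒ 0x0a00 ⇒ little 00 0a

00 0A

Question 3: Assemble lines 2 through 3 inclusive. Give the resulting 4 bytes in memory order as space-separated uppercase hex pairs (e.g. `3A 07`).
2. return fields op=0x1:4|pad=0:12 → word 1000h → 00 10
3. lsr fields op=0xc:4|rd=3:4|rs=11:4|pad=0:4 → word c3b0h → b0 c3

00 10 B0 C3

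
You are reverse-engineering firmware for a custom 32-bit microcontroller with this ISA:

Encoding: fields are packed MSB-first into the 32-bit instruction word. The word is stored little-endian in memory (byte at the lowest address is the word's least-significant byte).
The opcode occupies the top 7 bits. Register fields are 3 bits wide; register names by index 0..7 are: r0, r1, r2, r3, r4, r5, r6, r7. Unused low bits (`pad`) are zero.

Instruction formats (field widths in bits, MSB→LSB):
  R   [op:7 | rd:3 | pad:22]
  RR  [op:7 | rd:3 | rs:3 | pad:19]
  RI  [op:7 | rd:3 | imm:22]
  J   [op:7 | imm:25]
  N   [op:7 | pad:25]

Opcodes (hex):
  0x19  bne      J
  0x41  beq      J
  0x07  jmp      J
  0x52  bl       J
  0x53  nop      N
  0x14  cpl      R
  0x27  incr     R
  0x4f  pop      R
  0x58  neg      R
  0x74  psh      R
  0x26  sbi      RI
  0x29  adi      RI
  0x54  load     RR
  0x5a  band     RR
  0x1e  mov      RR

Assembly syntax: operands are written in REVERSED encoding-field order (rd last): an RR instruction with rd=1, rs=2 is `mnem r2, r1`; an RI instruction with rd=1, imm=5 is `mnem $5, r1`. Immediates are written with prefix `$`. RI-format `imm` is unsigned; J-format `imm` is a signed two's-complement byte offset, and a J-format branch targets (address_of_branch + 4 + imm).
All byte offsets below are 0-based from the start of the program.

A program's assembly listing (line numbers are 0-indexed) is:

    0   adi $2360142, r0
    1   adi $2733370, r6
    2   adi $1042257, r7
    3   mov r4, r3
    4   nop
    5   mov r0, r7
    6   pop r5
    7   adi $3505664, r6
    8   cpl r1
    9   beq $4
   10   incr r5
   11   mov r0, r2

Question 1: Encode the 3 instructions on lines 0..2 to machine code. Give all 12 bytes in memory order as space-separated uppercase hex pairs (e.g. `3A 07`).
line 0 (adi): pack op=0x29:7|rd=0:3|imm=2360142:22 = 0x5224034e; little→ 4e 03 24 52
line 1 (adi): pack op=0x29:7|rd=6:3|imm=2733370:22 = 0x53a9b53a; little→ 3a b5 a9 53
line 2 (adi): pack op=0x29:7|rd=7:3|imm=1042257:22 = 0x53cfe751; little→ 51 e7 cf 53

4E 03 24 52 3A B5 A9 53 51 E7 CF 53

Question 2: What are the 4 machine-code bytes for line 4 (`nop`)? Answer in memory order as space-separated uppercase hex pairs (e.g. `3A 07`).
00 00 00 A6

4. nop fields op=0x53:7|pad=0:25 → word a6000000h → 00 00 00 a6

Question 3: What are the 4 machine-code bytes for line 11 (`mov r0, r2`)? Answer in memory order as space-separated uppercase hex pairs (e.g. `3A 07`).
11. mov fields op=0x1e:7|rd=2:3|rs=0:3|pad=0:19 → word 3c800000h → 00 00 80 3c

00 00 80 3C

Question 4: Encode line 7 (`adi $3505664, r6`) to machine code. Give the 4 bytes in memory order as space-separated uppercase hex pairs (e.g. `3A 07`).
00 7E B5 53

L7: adi op=0x29:7|rd=6:3|imm=3505664:22 ⇒ 0x53b57e00 ⇒ little 00 7e b5 53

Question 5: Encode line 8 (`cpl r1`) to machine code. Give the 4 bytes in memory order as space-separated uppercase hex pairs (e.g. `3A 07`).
00 00 40 28

L8: cpl op=0x14:7|rd=1:3|pad=0:22 ⇒ 0x28400000 ⇒ little 00 00 40 28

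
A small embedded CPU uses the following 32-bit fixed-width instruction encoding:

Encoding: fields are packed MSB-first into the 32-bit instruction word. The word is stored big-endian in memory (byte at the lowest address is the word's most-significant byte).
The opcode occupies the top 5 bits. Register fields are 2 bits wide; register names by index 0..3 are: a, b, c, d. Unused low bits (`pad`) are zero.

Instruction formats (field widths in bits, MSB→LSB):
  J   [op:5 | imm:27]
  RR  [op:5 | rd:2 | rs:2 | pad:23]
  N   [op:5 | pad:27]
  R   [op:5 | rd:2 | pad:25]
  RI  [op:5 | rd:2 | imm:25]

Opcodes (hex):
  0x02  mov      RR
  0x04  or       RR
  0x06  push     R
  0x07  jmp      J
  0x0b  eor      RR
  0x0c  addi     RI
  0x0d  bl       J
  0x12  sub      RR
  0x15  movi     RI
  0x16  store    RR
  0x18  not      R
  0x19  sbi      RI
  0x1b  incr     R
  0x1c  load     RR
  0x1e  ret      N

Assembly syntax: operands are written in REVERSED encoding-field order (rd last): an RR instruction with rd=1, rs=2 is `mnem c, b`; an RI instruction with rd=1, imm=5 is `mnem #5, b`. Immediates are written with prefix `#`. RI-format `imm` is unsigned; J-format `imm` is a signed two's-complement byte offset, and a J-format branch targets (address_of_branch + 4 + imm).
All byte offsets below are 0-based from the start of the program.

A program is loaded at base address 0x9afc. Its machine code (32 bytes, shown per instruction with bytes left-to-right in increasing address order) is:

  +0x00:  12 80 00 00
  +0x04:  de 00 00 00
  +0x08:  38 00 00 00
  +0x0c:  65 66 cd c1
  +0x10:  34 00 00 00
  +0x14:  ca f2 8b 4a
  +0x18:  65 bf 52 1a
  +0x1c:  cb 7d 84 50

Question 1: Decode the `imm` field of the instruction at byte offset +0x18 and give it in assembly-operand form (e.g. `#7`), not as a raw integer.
#29315610

[18] 65 bf 52 1a → 0x65bf521a
  op=0x65bf521a>>27=0xc ⇒ addi (RI)
  rd@[26:25]=0x2 ⇒ c
  imm@[24:0]=0x1bf521a ⇒ #29315610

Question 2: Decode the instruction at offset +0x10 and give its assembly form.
@+10  big-endian(34 00 00 00) = 0x34000000
  op=0x34000000>>27=0x6 ⇒ push (R)
  rd@[26:25]=0x2 ⇒ c

push c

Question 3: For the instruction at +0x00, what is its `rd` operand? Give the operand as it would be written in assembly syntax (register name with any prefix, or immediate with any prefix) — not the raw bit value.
b

off 0x00: read 12 80 00 00 as big → 0x12800000
  op=0x12800000>>27=0x2 ⇒ mov (RR)
  rd@[26:25]=0x1 ⇒ b
  rs@[24:23]=0x1 ⇒ b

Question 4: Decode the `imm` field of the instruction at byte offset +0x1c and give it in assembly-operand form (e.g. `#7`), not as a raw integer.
#25003088

@+1c  big-endian(cb 7d 84 50) = 0xcb7d8450
  opcode bits[31:27]=0x19: sbi/RI
  [26:25] rd=1 = b
  [24:0] imm=25003088 = #25003088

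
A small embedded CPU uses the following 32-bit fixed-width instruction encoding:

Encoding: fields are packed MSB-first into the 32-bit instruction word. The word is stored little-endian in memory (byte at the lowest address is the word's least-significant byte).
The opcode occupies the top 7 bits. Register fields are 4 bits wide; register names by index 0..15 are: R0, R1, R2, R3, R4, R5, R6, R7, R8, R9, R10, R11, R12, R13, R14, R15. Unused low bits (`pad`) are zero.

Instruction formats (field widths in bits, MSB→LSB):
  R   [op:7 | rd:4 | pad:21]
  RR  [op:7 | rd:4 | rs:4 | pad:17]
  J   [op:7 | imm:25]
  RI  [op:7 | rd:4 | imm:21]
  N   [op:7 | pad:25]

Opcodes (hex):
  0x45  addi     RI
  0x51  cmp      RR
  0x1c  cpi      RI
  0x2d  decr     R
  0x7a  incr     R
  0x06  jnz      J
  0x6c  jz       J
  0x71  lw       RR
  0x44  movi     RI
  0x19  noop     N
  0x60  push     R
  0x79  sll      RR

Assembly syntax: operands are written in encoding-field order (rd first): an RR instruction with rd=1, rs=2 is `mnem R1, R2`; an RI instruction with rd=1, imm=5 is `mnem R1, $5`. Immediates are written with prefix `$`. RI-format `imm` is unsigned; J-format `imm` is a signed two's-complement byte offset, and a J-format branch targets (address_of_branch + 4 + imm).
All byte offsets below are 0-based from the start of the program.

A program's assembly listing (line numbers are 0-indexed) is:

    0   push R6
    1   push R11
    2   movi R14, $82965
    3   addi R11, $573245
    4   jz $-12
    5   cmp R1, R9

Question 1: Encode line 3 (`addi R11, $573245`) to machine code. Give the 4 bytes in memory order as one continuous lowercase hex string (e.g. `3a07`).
3dbf688b

3. addi fields op=0x45:7|rd=11:4|imm=573245:21 → word 8b68bf3dh → 3d bf 68 8b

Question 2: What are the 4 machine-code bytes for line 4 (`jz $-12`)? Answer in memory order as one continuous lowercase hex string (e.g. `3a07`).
line 4 (jz): pack op=0x6c:7|imm=-12:25 = 0xd9fffff4; little→ f4 ff ff d9

f4ffffd9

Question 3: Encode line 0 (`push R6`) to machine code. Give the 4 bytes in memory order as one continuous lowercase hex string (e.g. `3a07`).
line 0 (push): pack op=0x60:7|rd=6:4|pad=0:21 = 0xc0c00000; little→ 00 00 c0 c0

0000c0c0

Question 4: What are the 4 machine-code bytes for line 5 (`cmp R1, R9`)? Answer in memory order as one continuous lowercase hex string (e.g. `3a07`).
L5: cmp op=0x51:7|rd=1:4|rs=9:4|pad=0:17 ⇒ 0xa2320000 ⇒ little 00 00 32 a2

000032a2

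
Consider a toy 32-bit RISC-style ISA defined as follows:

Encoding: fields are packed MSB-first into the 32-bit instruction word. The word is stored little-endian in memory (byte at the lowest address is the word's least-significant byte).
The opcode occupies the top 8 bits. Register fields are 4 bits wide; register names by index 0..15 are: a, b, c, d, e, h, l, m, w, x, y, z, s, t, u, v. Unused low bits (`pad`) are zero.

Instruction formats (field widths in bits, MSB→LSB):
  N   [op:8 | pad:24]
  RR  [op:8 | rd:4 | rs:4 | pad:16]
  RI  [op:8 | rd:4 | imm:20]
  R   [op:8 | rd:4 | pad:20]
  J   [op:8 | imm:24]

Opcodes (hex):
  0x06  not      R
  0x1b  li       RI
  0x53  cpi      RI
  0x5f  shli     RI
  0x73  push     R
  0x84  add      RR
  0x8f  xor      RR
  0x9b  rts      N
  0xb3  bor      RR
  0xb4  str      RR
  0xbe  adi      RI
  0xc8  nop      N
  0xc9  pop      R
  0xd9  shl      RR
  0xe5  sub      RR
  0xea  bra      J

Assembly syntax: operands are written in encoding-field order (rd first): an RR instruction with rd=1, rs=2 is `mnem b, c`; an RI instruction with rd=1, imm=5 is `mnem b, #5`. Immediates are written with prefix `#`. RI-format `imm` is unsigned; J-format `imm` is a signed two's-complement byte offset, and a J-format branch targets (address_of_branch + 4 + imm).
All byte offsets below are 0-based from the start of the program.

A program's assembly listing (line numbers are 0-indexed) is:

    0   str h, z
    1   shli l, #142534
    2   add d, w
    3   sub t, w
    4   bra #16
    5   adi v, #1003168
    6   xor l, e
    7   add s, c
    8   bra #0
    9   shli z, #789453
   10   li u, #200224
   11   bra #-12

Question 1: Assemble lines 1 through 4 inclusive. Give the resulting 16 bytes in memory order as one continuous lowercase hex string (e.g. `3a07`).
c62c625f000038840000d8e5100000ea

line 1 (shli): pack op=0x5f:8|rd=6:4|imm=142534:20 = 0x5f622cc6; little→ c6 2c 62 5f
line 2 (add): pack op=0x84:8|rd=3:4|rs=8:4|pad=0:16 = 0x84380000; little→ 00 00 38 84
line 3 (sub): pack op=0xe5:8|rd=13:4|rs=8:4|pad=0:16 = 0xe5d80000; little→ 00 00 d8 e5
line 4 (bra): pack op=0xea:8|imm=16:24 = 0xea000010; little→ 10 00 00 ea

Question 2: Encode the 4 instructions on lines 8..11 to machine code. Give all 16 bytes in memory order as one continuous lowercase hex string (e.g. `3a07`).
000000eacd0bbc5f200ee31bf4ffffea

8. bra fields op=0xea:8|imm=0:24 → word ea000000h → 00 00 00 ea
9. shli fields op=0x5f:8|rd=11:4|imm=789453:20 → word 5fbc0bcdh → cd 0b bc 5f
10. li fields op=0x1b:8|rd=14:4|imm=200224:20 → word 1be30e20h → 20 0e e3 1b
11. bra fields op=0xea:8|imm=-12:24 → word eafffff4h → f4 ff ff ea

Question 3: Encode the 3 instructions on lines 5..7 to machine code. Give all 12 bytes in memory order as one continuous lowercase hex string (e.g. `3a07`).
a04effbe0000648f0000c284

L5: adi op=0xbe:8|rd=15:4|imm=1003168:20 ⇒ 0xbeff4ea0 ⇒ little a0 4e ff be
L6: xor op=0x8f:8|rd=6:4|rs=4:4|pad=0:16 ⇒ 0x8f640000 ⇒ little 00 00 64 8f
L7: add op=0x84:8|rd=12:4|rs=2:4|pad=0:16 ⇒ 0x84c20000 ⇒ little 00 00 c2 84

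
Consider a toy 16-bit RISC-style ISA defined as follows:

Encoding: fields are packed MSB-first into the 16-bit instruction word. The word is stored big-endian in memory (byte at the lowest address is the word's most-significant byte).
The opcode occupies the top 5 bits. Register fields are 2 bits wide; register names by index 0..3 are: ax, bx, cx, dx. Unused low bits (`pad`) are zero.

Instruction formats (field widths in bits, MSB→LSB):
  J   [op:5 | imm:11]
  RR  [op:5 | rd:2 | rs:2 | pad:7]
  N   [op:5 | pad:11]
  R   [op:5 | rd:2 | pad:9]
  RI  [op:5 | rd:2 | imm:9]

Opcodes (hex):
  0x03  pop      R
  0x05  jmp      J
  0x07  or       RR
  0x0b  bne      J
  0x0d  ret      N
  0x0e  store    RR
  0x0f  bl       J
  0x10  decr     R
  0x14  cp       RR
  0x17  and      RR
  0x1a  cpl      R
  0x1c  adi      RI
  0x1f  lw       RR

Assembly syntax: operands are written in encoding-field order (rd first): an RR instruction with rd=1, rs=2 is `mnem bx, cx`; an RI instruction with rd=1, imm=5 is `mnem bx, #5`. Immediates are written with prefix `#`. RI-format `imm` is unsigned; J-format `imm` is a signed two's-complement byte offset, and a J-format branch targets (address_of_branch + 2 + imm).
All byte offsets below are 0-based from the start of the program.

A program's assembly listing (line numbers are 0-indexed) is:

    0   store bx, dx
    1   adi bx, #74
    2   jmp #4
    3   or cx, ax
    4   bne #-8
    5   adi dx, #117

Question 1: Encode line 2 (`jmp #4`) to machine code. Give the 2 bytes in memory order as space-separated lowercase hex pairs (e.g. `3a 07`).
L2: jmp op=0x5:5|imm=4:11 ⇒ 0x2804 ⇒ big 28 04

28 04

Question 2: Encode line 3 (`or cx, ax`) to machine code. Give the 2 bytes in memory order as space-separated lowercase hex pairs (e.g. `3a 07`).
line 3 (or): pack op=0x7:5|rd=2:2|rs=0:2|pad=0:7 = 0x3c00; big→ 3c 00

3c 00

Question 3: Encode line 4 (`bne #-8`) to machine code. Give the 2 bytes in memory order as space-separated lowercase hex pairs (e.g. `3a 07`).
5f f8

line 4 (bne): pack op=0xb:5|imm=-8:11 = 0x5ff8; big→ 5f f8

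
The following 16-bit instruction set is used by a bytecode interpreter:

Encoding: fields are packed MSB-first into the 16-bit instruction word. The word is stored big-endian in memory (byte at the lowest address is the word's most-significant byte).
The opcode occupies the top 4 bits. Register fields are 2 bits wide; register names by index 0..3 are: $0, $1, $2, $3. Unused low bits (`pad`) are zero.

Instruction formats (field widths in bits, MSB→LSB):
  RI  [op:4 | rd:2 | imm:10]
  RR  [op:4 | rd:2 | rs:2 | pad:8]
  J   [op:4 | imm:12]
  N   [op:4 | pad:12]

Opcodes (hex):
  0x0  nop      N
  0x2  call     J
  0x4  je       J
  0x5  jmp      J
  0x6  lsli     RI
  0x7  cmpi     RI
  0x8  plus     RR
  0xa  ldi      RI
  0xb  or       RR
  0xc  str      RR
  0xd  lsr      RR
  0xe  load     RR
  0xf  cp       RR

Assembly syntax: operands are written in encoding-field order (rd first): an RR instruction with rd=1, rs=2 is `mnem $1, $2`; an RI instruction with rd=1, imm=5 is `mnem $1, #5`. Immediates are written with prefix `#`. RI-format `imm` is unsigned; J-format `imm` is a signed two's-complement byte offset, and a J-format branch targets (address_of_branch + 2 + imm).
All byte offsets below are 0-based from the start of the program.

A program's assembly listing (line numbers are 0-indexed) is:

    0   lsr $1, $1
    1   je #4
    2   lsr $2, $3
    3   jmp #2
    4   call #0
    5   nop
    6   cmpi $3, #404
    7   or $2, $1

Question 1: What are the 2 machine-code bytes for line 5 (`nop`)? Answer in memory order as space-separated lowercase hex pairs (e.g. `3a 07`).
5. nop fields op=0x0:4|pad=0:12 → word 0000h → 00 00

00 00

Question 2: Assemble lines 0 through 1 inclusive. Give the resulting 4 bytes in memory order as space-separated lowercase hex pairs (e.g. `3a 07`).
line 0 (lsr): pack op=0xd:4|rd=1:2|rs=1:2|pad=0:8 = 0xd500; big→ d5 00
line 1 (je): pack op=0x4:4|imm=4:12 = 0x4004; big→ 40 04

d5 00 40 04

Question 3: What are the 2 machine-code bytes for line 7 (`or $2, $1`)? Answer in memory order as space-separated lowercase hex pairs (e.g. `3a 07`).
b9 00

line 7 (or): pack op=0xb:4|rd=2:2|rs=1:2|pad=0:8 = 0xb900; big→ b9 00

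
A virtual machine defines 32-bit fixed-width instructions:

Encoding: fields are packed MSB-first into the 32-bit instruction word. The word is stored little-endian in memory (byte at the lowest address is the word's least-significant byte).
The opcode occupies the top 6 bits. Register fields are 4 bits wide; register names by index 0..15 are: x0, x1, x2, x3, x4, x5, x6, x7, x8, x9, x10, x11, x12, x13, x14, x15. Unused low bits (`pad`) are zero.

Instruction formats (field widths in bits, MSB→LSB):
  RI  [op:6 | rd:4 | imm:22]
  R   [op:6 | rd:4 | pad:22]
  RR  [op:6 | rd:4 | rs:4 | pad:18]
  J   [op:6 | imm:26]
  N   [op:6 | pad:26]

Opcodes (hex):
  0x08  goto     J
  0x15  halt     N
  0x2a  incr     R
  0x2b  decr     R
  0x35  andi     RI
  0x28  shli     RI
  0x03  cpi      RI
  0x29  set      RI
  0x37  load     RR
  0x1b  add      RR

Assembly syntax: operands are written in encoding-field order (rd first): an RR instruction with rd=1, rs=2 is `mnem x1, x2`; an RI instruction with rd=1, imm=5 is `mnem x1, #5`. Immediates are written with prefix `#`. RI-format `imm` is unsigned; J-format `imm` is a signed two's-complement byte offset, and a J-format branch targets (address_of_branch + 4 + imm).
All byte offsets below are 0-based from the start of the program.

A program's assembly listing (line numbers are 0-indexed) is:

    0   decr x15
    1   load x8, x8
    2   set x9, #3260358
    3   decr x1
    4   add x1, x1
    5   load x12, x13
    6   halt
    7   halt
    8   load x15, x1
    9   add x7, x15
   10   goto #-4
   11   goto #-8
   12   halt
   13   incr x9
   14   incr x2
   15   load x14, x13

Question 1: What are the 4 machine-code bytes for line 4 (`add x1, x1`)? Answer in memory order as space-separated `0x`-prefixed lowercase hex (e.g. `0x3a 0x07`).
4. add fields op=0x1b:6|rd=1:4|rs=1:4|pad=0:18 → word 6c440000h → 00 00 44 6c

0x00 0x00 0x44 0x6c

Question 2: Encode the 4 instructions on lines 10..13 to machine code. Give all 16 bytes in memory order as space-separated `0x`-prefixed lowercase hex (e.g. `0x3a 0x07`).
0xfc 0xff 0xff 0x23 0xf8 0xff 0xff 0x23 0x00 0x00 0x00 0x54 0x00 0x00 0x40 0xaa

10. goto fields op=0x8:6|imm=-4:26 → word 23fffffch → fc ff ff 23
11. goto fields op=0x8:6|imm=-8:26 → word 23fffff8h → f8 ff ff 23
12. halt fields op=0x15:6|pad=0:26 → word 54000000h → 00 00 00 54
13. incr fields op=0x2a:6|rd=9:4|pad=0:22 → word aa400000h → 00 00 40 aa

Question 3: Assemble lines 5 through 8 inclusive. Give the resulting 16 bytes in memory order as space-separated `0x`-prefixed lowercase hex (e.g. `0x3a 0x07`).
line 5 (load): pack op=0x37:6|rd=12:4|rs=13:4|pad=0:18 = 0xdf340000; little→ 00 00 34 df
line 6 (halt): pack op=0x15:6|pad=0:26 = 0x54000000; little→ 00 00 00 54
line 7 (halt): pack op=0x15:6|pad=0:26 = 0x54000000; little→ 00 00 00 54
line 8 (load): pack op=0x37:6|rd=15:4|rs=1:4|pad=0:18 = 0xdfc40000; little→ 00 00 c4 df

0x00 0x00 0x34 0xdf 0x00 0x00 0x00 0x54 0x00 0x00 0x00 0x54 0x00 0x00 0xc4 0xdf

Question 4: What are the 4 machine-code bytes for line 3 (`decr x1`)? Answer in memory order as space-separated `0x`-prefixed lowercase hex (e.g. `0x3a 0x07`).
0x00 0x00 0x40 0xac

3. decr fields op=0x2b:6|rd=1:4|pad=0:22 → word ac400000h → 00 00 40 ac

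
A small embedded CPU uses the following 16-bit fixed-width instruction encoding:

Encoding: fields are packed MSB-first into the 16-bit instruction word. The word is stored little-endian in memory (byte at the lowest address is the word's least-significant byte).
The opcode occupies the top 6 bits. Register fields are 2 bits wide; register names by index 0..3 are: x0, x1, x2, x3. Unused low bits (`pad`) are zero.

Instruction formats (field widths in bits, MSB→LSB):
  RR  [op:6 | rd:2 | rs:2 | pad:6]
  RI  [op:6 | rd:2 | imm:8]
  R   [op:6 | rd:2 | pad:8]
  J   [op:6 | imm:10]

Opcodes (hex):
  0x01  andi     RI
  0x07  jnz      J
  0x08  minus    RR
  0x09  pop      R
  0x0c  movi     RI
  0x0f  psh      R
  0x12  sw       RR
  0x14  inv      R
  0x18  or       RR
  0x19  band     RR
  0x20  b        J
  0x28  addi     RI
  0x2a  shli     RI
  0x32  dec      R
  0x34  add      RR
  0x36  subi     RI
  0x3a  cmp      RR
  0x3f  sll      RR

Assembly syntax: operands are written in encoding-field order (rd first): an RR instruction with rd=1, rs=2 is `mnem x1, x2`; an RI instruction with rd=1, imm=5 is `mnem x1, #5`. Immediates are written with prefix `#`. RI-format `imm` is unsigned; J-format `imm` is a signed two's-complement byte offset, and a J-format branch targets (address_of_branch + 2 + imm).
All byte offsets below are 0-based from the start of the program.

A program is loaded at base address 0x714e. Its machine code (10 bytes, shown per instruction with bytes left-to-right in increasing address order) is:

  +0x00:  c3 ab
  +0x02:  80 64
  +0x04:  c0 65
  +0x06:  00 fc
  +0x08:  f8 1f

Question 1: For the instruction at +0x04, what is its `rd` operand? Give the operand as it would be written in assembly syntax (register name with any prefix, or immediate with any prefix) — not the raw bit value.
@+04  little-endian(c0 65) = 0x65c0
  opcode bits[15:10]=0x19: band/RR
  rd: (w>>8)&0x3=0x1 → x1
  rs: (w>>6)&0x3=0x3 → x3

x1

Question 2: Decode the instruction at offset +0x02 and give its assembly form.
band x0, x2

@+02  little-endian(80 64) = 0x6480
  opcode bits[15:10]=0x19: band/RR
  [9:8] rd=0 = x0
  [7:6] rs=2 = x2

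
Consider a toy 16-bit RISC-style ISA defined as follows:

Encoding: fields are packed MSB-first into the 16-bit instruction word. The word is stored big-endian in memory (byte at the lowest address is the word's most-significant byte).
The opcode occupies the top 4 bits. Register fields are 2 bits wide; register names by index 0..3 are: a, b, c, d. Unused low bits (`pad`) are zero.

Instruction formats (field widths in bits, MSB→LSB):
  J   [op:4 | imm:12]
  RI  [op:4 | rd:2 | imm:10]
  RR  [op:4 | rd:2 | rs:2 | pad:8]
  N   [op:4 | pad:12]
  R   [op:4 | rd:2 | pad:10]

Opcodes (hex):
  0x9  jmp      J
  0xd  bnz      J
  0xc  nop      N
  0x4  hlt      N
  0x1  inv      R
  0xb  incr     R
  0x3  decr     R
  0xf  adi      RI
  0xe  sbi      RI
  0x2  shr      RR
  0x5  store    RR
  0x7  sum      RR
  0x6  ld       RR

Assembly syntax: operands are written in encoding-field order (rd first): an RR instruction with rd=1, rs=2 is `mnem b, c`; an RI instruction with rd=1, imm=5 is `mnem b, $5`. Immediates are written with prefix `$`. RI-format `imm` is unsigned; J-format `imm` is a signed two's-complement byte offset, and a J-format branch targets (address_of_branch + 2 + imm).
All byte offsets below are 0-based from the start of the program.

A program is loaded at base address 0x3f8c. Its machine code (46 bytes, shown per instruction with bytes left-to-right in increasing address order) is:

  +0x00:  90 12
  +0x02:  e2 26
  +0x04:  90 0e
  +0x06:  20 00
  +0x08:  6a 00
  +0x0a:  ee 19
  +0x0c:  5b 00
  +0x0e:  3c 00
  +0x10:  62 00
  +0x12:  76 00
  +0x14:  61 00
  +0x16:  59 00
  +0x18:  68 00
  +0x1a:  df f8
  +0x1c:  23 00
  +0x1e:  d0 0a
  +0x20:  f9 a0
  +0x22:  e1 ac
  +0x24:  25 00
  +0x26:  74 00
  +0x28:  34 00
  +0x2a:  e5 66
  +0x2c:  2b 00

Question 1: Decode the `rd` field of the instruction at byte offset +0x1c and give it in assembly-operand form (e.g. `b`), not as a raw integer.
a

+0x1c: 23 00 ⇒ word 0x2300 (big)
  top 4b → 0x2 → shr [RR]
  rd: (w>>10)&0x3=0x0 → a
  rs: (w>>8)&0x3=0x3 → d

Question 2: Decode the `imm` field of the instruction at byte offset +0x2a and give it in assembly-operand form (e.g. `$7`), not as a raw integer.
[2a] e5 66 → 0xe566
  opcode bits[15:12]=0xe: sbi/RI
  rd: (w>>10)&0x3=0x1 → b
  imm: (w>>0)&0x3ff=0x166 → $358

$358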